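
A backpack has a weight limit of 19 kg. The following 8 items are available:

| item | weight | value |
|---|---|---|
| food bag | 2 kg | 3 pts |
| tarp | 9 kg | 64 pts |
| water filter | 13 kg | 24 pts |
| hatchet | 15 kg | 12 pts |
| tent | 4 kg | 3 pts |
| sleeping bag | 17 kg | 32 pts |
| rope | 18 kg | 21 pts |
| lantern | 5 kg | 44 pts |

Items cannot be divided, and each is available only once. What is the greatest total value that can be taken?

Check high-value combinations within 19 kg:
- food bag+tarp+lantern: weight 2+9+5=16, value 3+64+44=111
- tarp+tent+lantern: weight 9+4+5=18, value 64+3+44=111
- tarp+lantern: weight 9+5=14, value 64+44=108
Best: 111 pts.

111 pts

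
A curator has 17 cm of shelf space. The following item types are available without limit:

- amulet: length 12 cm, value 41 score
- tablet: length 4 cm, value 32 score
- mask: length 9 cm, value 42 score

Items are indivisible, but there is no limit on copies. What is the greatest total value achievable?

Best value-per-unit is tablet at 32/4, and filling with it alone uses length 4×4=16. No mix of the others beats 4×32 = 128.

128 score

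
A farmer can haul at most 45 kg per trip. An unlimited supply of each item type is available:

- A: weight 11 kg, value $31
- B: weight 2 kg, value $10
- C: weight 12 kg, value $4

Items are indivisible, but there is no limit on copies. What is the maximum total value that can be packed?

Best value-per-unit is B at 10/2, and filling with it alone uses weight 22×2=44. No mix of the others beats 22×10 = 220.

$220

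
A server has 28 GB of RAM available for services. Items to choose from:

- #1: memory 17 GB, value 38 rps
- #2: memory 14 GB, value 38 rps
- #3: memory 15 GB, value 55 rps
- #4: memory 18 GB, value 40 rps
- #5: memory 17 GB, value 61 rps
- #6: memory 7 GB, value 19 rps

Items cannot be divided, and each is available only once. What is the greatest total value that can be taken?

80 rps

Check high-value combinations within 28 GB:
- #5+#6: memory 17+7=24, value 61+19=80
- #3+#6: memory 15+7=22, value 55+19=74
- #5: memory 17, value 61
- #4+#6: memory 18+7=25, value 40+19=59
Best: 80 rps.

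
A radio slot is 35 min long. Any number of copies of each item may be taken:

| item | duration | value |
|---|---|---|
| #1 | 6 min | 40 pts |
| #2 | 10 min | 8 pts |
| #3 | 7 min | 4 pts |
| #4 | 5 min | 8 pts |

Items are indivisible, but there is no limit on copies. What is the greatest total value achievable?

208 pts

Best value-per-unit is #1 at 40/6; filling with it alone gives 5×40 = 200.
Optimal mix: 5×#1 + 1×#4 → duration 35, value 208.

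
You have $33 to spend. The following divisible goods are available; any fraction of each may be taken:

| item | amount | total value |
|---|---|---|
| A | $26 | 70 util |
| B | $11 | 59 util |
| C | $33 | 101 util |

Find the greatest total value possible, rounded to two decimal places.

126.33

Take in order of value per unit:
- B (59/11 per unit): all 11 → value 59, running total 59.00
- C (101/33 per unit): 22 of 33 → value 22×101/33 = 67.3333, running total 126.33
Total 126.33.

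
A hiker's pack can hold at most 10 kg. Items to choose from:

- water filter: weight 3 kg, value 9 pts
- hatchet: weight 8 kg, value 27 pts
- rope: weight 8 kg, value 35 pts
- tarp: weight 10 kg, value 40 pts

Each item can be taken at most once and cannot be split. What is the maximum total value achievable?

40 pts

Check high-value combinations within 10 kg:
- tarp: weight 10, value 40
- rope: weight 8, value 35
- hatchet: weight 8, value 27
- water filter: weight 3, value 9
Best: 40 pts.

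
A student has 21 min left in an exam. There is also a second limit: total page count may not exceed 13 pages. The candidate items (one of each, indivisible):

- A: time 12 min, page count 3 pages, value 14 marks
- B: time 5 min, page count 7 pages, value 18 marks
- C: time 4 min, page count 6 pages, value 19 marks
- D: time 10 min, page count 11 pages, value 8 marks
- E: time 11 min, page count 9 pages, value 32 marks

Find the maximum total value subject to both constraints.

37 marks

Feasible sets respecting both limits:
- B+C: time 9, page count 13, value 37
- A+C: time 16, page count 9, value 33
- A+B: time 17, page count 10, value 32
- E: time 11, page count 9, value 32
Best: 37 marks.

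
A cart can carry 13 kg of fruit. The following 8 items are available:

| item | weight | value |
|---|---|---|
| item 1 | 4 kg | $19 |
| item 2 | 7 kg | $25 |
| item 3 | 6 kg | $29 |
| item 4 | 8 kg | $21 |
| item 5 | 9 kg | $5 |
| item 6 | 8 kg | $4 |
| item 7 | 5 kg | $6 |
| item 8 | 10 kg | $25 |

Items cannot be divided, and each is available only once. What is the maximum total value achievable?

Check high-value combinations within 13 kg:
- item 2+item 3: weight 7+6=13, value 25+29=54
- item 1+item 3: weight 4+6=10, value 19+29=48
- item 1+item 2: weight 4+7=11, value 19+25=44
Best: $54.

$54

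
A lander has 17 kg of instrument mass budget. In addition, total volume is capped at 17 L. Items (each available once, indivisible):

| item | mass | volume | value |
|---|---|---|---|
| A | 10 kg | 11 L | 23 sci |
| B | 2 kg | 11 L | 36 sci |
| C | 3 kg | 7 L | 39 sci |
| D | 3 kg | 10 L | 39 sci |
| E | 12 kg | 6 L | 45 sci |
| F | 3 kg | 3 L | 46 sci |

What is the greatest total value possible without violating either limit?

Feasible sets respecting both limits:
- E+F: mass 15, volume 9, value 91
- C+F: mass 6, volume 10, value 85
- D+F: mass 6, volume 13, value 85
Best: 91 sci.

91 sci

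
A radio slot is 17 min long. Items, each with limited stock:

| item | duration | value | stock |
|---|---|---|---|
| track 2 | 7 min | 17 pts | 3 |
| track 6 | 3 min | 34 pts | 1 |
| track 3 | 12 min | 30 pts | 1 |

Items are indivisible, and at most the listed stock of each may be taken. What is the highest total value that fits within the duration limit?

68 pts

Top feasible selections:
- 2×track 2 + 1×track 6: duration 17, value 68
- 1×track 6 + 1×track 3: duration 15, value 64
- 1×track 2 + 1×track 6: duration 10, value 51
- 1×track 6: duration 3, value 34
Best: 68 pts.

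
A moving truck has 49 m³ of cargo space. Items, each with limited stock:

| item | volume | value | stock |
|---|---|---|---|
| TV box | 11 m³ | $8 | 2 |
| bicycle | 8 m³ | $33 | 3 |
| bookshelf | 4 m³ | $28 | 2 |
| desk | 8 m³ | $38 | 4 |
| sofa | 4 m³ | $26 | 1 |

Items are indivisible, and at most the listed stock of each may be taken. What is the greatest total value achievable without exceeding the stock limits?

$241

Top feasible selections:
- 1×bicycle + 2×bookshelf + 4×desk: volume 48, value 241
- 1×bicycle + 1×bookshelf + 4×desk + 1×sofa: volume 48, value 239
- 2×bicycle + 2×bookshelf + 3×desk: volume 48, value 236
Best: $241.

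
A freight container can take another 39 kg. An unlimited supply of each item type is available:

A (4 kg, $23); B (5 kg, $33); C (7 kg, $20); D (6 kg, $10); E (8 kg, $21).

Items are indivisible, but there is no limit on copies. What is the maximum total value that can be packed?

$254

Best value-per-unit is B at 33/5; filling with it alone gives 7×33 = 231.
Optimal mix: 1×A + 7×B → weight 39, value 254.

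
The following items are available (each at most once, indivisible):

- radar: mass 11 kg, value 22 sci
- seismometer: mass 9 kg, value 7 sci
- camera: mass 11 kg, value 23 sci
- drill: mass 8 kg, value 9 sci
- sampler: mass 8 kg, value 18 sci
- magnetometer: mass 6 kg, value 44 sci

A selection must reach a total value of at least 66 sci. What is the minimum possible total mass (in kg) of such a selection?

Subsets with value ≥ 66, sorted by total mass:
- camera+magnetometer: mass 17, value 67
- radar+magnetometer: mass 17, value 66
- drill+sampler+magnetometer: mass 22, value 71
- seismometer+sampler+magnetometer: mass 23, value 69
Minimum mass: 17 kg.

17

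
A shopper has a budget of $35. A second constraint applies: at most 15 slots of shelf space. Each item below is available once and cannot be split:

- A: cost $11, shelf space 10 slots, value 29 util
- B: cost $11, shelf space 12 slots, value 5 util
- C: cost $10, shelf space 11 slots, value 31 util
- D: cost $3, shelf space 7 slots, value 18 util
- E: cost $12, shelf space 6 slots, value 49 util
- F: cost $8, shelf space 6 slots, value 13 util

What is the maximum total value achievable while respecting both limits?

Feasible sets respecting both limits:
- D+E: cost 15, shelf space 13, value 67
- E+F: cost 20, shelf space 12, value 62
- E: cost 12, shelf space 6, value 49
- C: cost 10, shelf space 11, value 31
Best: 67 util.

67 util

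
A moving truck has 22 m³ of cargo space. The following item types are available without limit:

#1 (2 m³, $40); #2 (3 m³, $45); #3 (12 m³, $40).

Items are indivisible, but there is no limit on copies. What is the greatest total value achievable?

Best value-per-unit is #1 at 40/2, and filling with it alone uses volume 11×2=22. No mix of the others beats 11×40 = 440.

$440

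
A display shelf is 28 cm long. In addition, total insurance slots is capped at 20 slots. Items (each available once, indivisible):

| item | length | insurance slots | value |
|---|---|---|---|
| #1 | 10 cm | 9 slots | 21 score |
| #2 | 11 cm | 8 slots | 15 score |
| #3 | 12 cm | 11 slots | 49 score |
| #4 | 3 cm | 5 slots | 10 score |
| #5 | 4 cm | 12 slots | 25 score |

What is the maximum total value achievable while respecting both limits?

Feasible sets respecting both limits:
- #1+#3: length 22, insurance slots 20, value 70
- #2+#3: length 23, insurance slots 19, value 64
- #3+#4: length 15, insurance slots 16, value 59
Best: 70 score.

70 score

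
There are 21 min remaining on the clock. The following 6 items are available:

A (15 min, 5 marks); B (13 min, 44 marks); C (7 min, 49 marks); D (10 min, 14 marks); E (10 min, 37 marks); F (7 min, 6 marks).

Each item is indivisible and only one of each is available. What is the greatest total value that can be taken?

93 marks

This is a 0/1 knapsack; check combinations near the capacity.
- B+C: time 13+7=20, value 44+49=93
- C+E: time 7+10=17, value 49+37=86
- C+D: time 7+10=17, value 49+14=63
Best: 93 marks.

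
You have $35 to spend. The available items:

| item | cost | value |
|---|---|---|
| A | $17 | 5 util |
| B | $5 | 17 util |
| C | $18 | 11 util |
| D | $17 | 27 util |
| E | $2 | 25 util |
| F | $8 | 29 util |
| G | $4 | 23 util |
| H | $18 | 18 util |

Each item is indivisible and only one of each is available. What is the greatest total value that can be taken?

104 util

Check high-value combinations within $35:
- D+E+F+G: cost 17+2+8+4=31, value 27+25+29+23=104
- B+D+E+F: cost 5+17+2+8=32, value 17+27+25+29=98
- B+D+F+G: cost 5+17+8+4=34, value 17+27+29+23=96
- E+F+G+H: cost 2+8+4+18=32, value 25+29+23+18=95
Best: 104 util.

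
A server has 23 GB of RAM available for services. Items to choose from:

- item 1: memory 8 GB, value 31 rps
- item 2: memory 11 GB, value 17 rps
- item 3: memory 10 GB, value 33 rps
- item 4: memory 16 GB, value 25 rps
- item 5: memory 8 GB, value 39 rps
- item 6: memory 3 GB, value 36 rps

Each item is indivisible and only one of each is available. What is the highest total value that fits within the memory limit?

108 rps

Check high-value combinations within 23 GB:
- item 3+item 5+item 6: memory 10+8+3=21, value 33+39+36=108
- item 1+item 5+item 6: memory 8+8+3=19, value 31+39+36=106
- item 1+item 3+item 6: memory 8+10+3=21, value 31+33+36=100
- item 2+item 5+item 6: memory 11+8+3=22, value 17+39+36=92
Best: 108 rps.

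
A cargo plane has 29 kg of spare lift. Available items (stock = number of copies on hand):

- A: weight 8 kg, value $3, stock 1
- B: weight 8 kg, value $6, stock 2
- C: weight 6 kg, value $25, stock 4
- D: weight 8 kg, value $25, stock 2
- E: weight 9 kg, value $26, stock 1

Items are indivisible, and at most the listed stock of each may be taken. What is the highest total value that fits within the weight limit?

$101

Top feasible selections:
- 3×C + 1×E: weight 27, value 101
- 2×C + 1×D + 1×E: weight 29, value 101
- 4×C: weight 24, value 100
Best: $101.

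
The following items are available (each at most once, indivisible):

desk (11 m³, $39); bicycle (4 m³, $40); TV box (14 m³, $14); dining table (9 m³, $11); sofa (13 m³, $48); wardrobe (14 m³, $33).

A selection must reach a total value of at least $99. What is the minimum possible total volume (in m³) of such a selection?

26

Subsets with value ≥ 99, sorted by total volume:
- bicycle+dining table+sofa: volume 26, value 99
- desk+bicycle+sofa: volume 28, value 127
- desk+bicycle+wardrobe: volume 29, value 112
Minimum volume: 26 m³.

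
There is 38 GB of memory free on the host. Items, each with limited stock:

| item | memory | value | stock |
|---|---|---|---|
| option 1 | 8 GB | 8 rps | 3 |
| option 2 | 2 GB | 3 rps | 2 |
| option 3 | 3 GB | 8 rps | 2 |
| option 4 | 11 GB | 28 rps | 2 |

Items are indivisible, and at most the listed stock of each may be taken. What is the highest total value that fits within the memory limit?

Best selections within memory 38 and stock limits:
- 1×option 1 + 1×option 2 + 2×option 3 + 2×option 4: memory 38, value 83
- 1×option 1 + 2×option 3 + 2×option 4: memory 36, value 80
- 2×option 2 + 2×option 3 + 2×option 4: memory 32, value 78
- 1×option 1 + 2×option 2 + 1×option 3 + 2×option 4: memory 37, value 78
Best: 83 rps.

83 rps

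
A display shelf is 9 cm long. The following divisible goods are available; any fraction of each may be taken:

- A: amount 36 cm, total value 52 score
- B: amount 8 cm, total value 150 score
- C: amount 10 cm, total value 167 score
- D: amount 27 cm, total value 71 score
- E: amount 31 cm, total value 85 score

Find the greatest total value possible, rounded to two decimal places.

166.70

Take in order of value per unit:
- B (150/8 per unit): all 8 → value 150, running total 150.00
- C (167/10 per unit): 1 of 10 → value 1×167/10 = 16.7000, running total 166.70
Total 166.70.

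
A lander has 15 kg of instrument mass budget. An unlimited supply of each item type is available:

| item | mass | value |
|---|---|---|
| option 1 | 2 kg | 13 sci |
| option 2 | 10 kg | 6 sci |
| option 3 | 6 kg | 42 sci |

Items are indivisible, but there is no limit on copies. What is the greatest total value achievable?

Best value-per-unit is option 3 at 42/6; filling with it alone gives 2×42 = 84.
Optimal mix: 1×option 1 + 2×option 3 → mass 14, value 97.

97 sci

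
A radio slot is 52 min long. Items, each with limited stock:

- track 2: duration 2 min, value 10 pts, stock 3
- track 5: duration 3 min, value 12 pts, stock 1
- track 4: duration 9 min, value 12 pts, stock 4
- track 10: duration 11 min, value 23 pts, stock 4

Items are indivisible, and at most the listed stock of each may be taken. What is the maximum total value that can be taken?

Top feasible selections:
- 2×track 2 + 1×track 5 + 4×track 10: duration 51, value 124
- 3×track 2 + 1×track 5 + 1×track 4 + 3×track 10: duration 51, value 123
- 3×track 2 + 4×track 10: duration 50, value 122
Best: 124 pts.

124 pts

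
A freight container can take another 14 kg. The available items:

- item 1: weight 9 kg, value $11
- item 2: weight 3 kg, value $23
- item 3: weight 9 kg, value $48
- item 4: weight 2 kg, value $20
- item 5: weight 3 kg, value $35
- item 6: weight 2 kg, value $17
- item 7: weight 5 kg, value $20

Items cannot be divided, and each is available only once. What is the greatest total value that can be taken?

$103

Check high-value combinations within 14 kg:
- item 3+item 4+item 5: weight 9+2+3=14, value 48+20+35=103
- item 3+item 5+item 6: weight 9+3+2=14, value 48+35+17=100
- item 2+item 4+item 5+item 7: weight 3+2+3+5=13, value 23+20+35+20=98
- item 2+item 4+item 5+item 6: weight 3+2+3+2=10, value 23+20+35+17=95
Best: $103.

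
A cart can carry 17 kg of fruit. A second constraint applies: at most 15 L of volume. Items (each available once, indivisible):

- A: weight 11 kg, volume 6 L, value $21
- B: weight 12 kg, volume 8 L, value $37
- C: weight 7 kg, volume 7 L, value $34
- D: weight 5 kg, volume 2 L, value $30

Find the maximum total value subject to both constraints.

$67

Feasible sets respecting both limits:
- B+D: weight 17, volume 10, value 67
- C+D: weight 12, volume 9, value 64
- A+D: weight 16, volume 8, value 51
Best: $67.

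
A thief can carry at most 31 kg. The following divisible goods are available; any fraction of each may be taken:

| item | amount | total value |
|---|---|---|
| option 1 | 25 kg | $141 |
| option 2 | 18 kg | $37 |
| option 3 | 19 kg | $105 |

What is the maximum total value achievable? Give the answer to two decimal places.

Take in order of value per unit:
- option 1 (141/25 per unit): all 25 → value 141, running total 141.00
- option 3 (105/19 per unit): 6 of 19 → value 6×105/19 = 33.1579, running total 174.16
Total 174.16.

174.16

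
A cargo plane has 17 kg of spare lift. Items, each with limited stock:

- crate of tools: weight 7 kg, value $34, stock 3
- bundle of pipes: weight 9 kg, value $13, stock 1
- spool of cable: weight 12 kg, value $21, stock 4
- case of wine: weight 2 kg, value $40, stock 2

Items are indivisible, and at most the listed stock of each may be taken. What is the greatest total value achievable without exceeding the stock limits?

Best selections within weight 17 and stock limits:
- 1×crate of tools + 2×case of wine: weight 11, value 114
- 2×crate of tools + 1×case of wine: weight 16, value 108
- 1×spool of cable + 2×case of wine: weight 16, value 101
Best: $114.

$114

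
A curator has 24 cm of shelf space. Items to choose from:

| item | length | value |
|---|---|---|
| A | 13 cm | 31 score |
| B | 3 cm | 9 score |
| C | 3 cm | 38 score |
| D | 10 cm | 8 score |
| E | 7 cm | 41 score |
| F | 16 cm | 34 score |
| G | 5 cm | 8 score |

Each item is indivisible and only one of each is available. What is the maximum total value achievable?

This is a 0/1 knapsack; check combinations near the capacity.
- A+C+E: length 13+3+7=23, value 31+38+41=110
- B+C+E+G: length 3+3+7+5=18, value 9+38+41+8=96
- B+C+D+E: length 3+3+10+7=23, value 9+38+8+41=96
Best: 110 score.

110 score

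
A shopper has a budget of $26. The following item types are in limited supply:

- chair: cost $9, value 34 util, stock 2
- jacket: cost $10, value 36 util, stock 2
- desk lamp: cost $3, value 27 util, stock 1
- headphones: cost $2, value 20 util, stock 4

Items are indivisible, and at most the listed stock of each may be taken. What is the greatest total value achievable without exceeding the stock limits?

Best selections within cost 26 and stock limits:
- 2×chair + 4×headphones: cost 26, value 148
- 1×jacket + 1×desk lamp + 4×headphones: cost 21, value 143
- 1×chair + 1×desk lamp + 4×headphones: cost 20, value 141
Best: 148 util.

148 util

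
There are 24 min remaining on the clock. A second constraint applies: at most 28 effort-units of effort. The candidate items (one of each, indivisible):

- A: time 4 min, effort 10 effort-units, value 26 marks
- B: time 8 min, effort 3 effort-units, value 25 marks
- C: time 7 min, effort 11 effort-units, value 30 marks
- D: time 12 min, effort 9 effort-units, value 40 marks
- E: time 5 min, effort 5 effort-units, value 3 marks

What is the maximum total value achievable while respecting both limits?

Feasible sets respecting both limits:
- A+B+D: time 24, effort 22, value 91
- A+B+C: time 19, effort 24, value 81
- C+D+E: time 24, effort 25, value 73
Best: 91 marks.

91 marks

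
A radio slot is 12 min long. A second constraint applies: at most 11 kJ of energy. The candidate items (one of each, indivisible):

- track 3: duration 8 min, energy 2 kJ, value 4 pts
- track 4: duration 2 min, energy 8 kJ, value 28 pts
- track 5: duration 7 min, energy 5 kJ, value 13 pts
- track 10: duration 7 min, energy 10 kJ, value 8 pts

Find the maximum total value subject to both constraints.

32 pts

Feasible sets respecting both limits:
- track 3+track 4: duration 10, energy 10, value 32
- track 4: duration 2, energy 8, value 28
- track 5: duration 7, energy 5, value 13
Best: 32 pts.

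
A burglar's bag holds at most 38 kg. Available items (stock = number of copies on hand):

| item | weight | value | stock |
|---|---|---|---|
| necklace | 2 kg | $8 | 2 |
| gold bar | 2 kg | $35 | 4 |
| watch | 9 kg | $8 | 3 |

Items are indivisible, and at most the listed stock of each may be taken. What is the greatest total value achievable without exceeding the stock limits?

Top feasible selections:
- 2×necklace + 4×gold bar + 2×watch: weight 30, value 172
- 1×necklace + 4×gold bar + 3×watch: weight 37, value 172
- 2×necklace + 4×gold bar + 1×watch: weight 21, value 164
Best: $172.

$172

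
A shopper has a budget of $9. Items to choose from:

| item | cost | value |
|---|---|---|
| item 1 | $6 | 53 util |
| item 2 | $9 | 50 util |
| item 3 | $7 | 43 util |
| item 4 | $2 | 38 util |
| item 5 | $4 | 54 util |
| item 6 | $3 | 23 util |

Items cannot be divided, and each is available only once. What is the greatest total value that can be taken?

115 util

Check high-value combinations within $9:
- item 4+item 5+item 6: cost 2+4+3=9, value 38+54+23=115
- item 4+item 5: cost 2+4=6, value 38+54=92
- item 1+item 4: cost 6+2=8, value 53+38=91
- item 3+item 4: cost 7+2=9, value 43+38=81
Best: 115 util.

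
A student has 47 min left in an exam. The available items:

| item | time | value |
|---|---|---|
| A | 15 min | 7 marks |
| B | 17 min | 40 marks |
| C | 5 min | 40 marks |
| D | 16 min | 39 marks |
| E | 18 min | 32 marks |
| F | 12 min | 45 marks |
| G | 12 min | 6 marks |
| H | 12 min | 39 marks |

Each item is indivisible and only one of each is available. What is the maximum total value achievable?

Check high-value combinations within 47 min:
- B+C+F+H: time 17+5+12+12=46, value 40+40+45+39=164
- C+D+F+H: time 5+16+12+12=45, value 40+39+45+39=163
- C+E+F+H: time 5+18+12+12=47, value 40+32+45+39=156
Best: 164 marks.

164 marks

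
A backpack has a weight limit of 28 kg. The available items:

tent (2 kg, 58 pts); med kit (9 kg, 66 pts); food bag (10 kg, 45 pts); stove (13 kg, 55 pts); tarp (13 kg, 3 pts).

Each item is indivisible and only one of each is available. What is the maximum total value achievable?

179 pts

Check high-value combinations within 28 kg:
- tent+med kit+stove: weight 2+9+13=24, value 58+66+55=179
- tent+med kit+food bag: weight 2+9+10=21, value 58+66+45=169
- tent+food bag+stove: weight 2+10+13=25, value 58+45+55=158
- tent+med kit+tarp: weight 2+9+13=24, value 58+66+3=127
- tent+med kit: weight 2+9=11, value 58+66=124
Best: 179 pts.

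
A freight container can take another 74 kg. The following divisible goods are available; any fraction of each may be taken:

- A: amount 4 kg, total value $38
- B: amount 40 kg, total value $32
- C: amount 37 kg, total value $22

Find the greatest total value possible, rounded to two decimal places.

87.84

Take in order of value per unit:
- A (38/4 per unit): all 4 → value 38, running total 38.00
- B (32/40 per unit): all 40 → value 32, running total 70.00
- C (22/37 per unit): 30 of 37 → value 30×22/37 = 17.8378, running total 87.84
Total 87.84.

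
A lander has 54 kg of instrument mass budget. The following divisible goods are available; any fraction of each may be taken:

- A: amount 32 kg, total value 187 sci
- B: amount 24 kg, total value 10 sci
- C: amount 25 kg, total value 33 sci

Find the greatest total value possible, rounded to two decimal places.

Take in order of value per unit:
- A (187/32 per unit): all 32 → value 187, running total 187.00
- C (33/25 per unit): 22 of 25 → value 22×33/25 = 29.0400, running total 216.04
Total 216.04.

216.04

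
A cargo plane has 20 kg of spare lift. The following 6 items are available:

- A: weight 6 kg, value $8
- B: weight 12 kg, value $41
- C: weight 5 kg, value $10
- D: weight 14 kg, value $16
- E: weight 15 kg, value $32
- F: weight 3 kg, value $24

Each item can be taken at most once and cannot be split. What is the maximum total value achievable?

Check high-value combinations within 20 kg:
- B+C+F: weight 12+5+3=20, value 41+10+24=75
- B+F: weight 12+3=15, value 41+24=65
- E+F: weight 15+3=18, value 32+24=56
- B+C: weight 12+5=17, value 41+10=51
- A+B: weight 6+12=18, value 8+41=49
Best: $75.

$75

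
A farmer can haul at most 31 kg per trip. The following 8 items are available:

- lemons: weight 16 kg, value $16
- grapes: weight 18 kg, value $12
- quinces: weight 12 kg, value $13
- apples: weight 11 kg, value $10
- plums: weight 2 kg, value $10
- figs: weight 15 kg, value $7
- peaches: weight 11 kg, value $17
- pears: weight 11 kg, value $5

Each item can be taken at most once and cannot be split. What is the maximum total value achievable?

$43

Check high-value combinations within 31 kg:
- lemons+plums+peaches: weight 16+2+11=29, value 16+10+17=43
- quinces+plums+peaches: weight 12+2+11=25, value 13+10+17=40
- lemons+quinces+plums: weight 16+12+2=30, value 16+13+10=39
Best: $43.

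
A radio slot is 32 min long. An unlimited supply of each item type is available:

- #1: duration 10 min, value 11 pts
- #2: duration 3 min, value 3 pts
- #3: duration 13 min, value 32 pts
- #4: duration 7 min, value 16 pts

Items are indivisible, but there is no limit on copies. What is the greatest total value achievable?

70 pts

Best value-per-unit is #3 at 32/13; filling with it alone gives 2×32 = 64.
Optimal mix: 2×#2 + 2×#3 → duration 32, value 70.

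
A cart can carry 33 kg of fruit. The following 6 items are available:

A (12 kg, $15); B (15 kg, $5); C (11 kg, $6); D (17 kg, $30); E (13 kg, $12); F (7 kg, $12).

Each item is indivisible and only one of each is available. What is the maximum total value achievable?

$45

This is a 0/1 knapsack; check combinations near the capacity.
- A+D: weight 12+17=29, value 15+30=45
- D+F: weight 17+7=24, value 30+12=42
- D+E: weight 17+13=30, value 30+12=42
- A+E+F: weight 12+13+7=32, value 15+12+12=39
- C+D: weight 11+17=28, value 6+30=36
Best: $45.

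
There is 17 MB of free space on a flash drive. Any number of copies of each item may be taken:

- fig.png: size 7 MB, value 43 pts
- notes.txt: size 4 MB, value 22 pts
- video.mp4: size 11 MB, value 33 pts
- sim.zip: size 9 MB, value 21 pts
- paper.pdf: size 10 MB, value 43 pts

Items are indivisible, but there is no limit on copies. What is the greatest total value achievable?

Best value-per-unit is fig.png at 43/7; filling with it alone gives 2×43 = 86.
Optimal mix: 4×notes.txt → size 16, value 88.

88 pts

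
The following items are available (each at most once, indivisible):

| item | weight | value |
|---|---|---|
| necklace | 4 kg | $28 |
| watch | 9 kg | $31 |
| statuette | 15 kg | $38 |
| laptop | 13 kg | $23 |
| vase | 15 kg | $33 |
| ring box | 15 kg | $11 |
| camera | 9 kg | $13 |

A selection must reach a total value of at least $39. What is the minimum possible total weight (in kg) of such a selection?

Subsets with value ≥ 39, sorted by total weight:
- necklace+watch: weight 13, value 59
- necklace+camera: weight 13, value 41
- necklace+laptop: weight 17, value 51
- watch+camera: weight 18, value 44
Minimum weight: 13 kg.

13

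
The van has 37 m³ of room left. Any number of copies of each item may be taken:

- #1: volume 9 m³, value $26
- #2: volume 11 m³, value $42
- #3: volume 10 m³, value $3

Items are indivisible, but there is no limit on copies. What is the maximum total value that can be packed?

$126

Best value-per-unit is #2 at 42/11, and filling with it alone uses volume 3×11=33. No mix of the others beats 3×42 = 126.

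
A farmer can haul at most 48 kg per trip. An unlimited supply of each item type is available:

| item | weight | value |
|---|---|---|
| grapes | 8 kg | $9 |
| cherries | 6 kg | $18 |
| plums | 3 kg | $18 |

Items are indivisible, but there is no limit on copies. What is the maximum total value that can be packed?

Best value-per-unit is plums at 18/3, and filling with it alone uses weight 16×3=48. No mix of the others beats 16×18 = 288.

$288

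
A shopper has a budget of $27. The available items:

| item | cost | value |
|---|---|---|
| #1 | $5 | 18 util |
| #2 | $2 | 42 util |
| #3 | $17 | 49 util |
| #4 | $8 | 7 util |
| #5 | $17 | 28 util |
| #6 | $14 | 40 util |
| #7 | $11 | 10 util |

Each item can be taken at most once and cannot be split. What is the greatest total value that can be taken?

Check high-value combinations within $27:
- #1+#2+#3: cost 5+2+17=24, value 18+42+49=109
- #1+#2+#6: cost 5+2+14=21, value 18+42+40=100
- #2+#3+#4: cost 2+17+8=27, value 42+49+7=98
Best: 109 util.

109 util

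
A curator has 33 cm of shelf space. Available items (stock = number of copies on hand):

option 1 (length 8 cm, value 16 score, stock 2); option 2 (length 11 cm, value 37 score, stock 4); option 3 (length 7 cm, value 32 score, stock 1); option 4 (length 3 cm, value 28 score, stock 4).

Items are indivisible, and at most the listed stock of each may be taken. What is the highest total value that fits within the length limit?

Best selections within length 33 and stock limits:
- 1×option 2 + 1×option 3 + 4×option 4: length 30, value 181
- 1×option 1 + 1×option 2 + 4×option 4: length 31, value 165
- 1×option 1 + 1×option 3 + 4×option 4: length 27, value 160
Best: 181 score.

181 score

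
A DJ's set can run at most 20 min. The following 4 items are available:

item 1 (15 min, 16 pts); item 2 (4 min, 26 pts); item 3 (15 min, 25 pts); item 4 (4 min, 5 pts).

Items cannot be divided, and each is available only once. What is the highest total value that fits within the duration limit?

51 pts

Check high-value combinations within 20 min:
- item 2+item 3: duration 4+15=19, value 26+25=51
- item 1+item 2: duration 15+4=19, value 16+26=42
- item 2+item 4: duration 4+4=8, value 26+5=31
- item 3+item 4: duration 15+4=19, value 25+5=30
Best: 51 pts.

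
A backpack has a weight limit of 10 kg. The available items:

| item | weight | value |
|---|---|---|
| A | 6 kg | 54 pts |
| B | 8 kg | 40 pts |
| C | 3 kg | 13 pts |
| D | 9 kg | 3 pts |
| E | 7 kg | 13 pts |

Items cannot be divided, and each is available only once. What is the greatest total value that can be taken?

67 pts

Check high-value combinations within 10 kg:
- A+C: weight 6+3=9, value 54+13=67
- A: weight 6, value 54
- B: weight 8, value 40
- C+E: weight 3+7=10, value 13+13=26
Best: 67 pts.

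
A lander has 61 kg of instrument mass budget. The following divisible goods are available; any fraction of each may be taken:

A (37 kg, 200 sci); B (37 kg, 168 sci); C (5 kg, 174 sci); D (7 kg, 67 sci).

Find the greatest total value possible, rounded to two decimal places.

495.49

Take in order of value per unit:
- C (174/5 per unit): all 5 → value 174, running total 174.00
- D (67/7 per unit): all 7 → value 67, running total 241.00
- A (200/37 per unit): all 37 → value 200, running total 441.00
- B (168/37 per unit): 12 of 37 → value 12×168/37 = 54.4865, running total 495.49
Total 495.49.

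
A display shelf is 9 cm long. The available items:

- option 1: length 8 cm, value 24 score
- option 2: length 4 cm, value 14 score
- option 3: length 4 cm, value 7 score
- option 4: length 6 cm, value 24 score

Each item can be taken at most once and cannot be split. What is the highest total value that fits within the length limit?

This is a 0/1 knapsack; check combinations near the capacity.
- option 4: length 6, value 24
- option 1: length 8, value 24
- option 2+option 3: length 4+4=8, value 14+7=21
- option 2: length 4, value 14
- option 3: length 4, value 7
Best: 24 score.

24 score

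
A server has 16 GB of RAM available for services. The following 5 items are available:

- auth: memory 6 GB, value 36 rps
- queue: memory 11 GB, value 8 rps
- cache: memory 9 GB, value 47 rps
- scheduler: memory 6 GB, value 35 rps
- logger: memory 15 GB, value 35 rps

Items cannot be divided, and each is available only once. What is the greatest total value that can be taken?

Check high-value combinations within 16 GB:
- auth+cache: memory 6+9=15, value 36+47=83
- cache+scheduler: memory 9+6=15, value 47+35=82
- auth+scheduler: memory 6+6=12, value 36+35=71
Best: 83 rps.

83 rps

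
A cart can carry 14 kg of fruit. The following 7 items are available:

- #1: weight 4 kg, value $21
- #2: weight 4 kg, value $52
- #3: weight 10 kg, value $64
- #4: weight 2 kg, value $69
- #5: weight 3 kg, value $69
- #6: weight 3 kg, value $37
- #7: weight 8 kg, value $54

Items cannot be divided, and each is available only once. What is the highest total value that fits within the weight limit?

Check high-value combinations within 14 kg:
- #2+#4+#5+#6: weight 4+2+3+3=12, value 52+69+69+37=227
- #1+#2+#4+#5: weight 4+4+2+3=13, value 21+52+69+69=211
- #1+#4+#5+#6: weight 4+2+3+3=12, value 21+69+69+37=196
Best: $227.

$227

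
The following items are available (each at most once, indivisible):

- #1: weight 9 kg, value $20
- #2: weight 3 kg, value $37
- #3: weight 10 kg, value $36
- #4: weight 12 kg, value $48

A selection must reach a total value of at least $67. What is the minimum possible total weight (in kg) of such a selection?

13

Subsets with value ≥ 67, sorted by total weight:
- #2+#3: weight 13, value 73
- #2+#4: weight 15, value 85
Minimum weight: 13 kg.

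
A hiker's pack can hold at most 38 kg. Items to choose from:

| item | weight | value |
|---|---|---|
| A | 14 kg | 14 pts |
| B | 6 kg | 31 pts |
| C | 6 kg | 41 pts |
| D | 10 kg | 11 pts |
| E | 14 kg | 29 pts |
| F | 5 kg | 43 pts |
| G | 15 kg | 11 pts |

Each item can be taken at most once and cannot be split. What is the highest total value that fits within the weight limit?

Check high-value combinations within 38 kg:
- B+C+E+F: weight 6+6+14+5=31, value 31+41+29+43=144
- A+B+C+F: weight 14+6+6+5=31, value 14+31+41+43=129
- B+C+D+F: weight 6+6+10+5=27, value 31+41+11+43=126
- B+C+F+G: weight 6+6+5+15=32, value 31+41+43+11=126
- C+D+E+F: weight 6+10+14+5=35, value 41+11+29+43=124
Best: 144 pts.

144 pts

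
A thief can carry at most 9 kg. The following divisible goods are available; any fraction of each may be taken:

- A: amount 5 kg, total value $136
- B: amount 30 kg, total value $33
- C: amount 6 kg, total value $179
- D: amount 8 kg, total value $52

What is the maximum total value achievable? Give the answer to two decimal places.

Take in order of value per unit:
- C (179/6 per unit): all 6 → value 179, running total 179.00
- A (136/5 per unit): 3 of 5 → value 3×136/5 = 81.6000, running total 260.60
Total 260.60.

260.60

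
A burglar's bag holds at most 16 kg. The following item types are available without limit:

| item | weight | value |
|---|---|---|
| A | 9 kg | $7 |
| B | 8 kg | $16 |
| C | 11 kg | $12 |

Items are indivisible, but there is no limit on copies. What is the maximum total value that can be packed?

$32

Best value-per-unit is B at 16/8, and filling with it alone uses weight 2×8=16. No mix of the others beats 2×16 = 32.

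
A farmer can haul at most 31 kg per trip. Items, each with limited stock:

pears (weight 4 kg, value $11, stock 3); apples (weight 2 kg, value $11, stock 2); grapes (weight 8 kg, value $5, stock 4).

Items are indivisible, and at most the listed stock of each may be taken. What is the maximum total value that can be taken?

$60

Top feasible selections:
- 3×pears + 2×apples + 1×grapes: weight 24, value 60
- 3×pears + 2×apples: weight 16, value 55
- 2×pears + 2×apples + 2×grapes: weight 28, value 54
Best: $60.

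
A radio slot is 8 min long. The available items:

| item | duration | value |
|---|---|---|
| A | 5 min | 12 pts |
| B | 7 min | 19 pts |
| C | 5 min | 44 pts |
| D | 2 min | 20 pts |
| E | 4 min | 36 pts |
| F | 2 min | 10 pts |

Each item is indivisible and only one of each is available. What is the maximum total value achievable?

This is a 0/1 knapsack; check combinations near the capacity.
- D+E+F: duration 2+4+2=8, value 20+36+10=66
- C+D: duration 5+2=7, value 44+20=64
- D+E: duration 2+4=6, value 20+36=56
Best: 66 pts.

66 pts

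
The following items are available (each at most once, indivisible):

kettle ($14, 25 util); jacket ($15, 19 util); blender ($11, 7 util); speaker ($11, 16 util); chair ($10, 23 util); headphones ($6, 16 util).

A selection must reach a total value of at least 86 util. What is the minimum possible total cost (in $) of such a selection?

52

Subsets with value ≥ 86, sorted by total cost:
- kettle+blender+speaker+chair+headphones: cost 52, value 87
- kettle+jacket+speaker+chair+headphones: cost 56, value 99
- kettle+jacket+blender+chair+headphones: cost 56, value 90
- kettle+jacket+blender+speaker+chair: cost 61, value 90
Minimum cost: 52 $.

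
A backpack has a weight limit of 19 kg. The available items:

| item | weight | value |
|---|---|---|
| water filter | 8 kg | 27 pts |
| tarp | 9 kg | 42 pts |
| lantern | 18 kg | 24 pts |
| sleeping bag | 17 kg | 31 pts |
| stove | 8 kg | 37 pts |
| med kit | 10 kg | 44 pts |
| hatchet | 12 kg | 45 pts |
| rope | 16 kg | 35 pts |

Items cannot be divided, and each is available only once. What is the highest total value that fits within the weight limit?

86 pts

Check high-value combinations within 19 kg:
- tarp+med kit: weight 9+10=19, value 42+44=86
- stove+med kit: weight 8+10=18, value 37+44=81
- tarp+stove: weight 9+8=17, value 42+37=79
- water filter+med kit: weight 8+10=18, value 27+44=71
Best: 86 pts.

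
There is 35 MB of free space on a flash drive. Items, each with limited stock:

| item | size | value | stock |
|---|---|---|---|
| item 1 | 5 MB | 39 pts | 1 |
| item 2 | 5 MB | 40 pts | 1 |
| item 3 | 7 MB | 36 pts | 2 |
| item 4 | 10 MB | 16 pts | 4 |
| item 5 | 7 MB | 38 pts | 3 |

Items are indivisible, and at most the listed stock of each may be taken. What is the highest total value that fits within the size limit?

193 pts

Top feasible selections:
- 1×item 1 + 1×item 2 + 3×item 5: size 31, value 193
- 1×item 1 + 1×item 2 + 1×item 3 + 2×item 5: size 31, value 191
- 1×item 2 + 1×item 3 + 3×item 5: size 33, value 190
Best: 193 pts.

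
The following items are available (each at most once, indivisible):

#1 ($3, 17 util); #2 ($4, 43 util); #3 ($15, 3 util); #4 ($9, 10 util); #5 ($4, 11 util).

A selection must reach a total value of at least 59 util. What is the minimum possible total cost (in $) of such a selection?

7

Subsets with value ≥ 59, sorted by total cost:
- #1+#2: cost 7, value 60
- #1+#2+#5: cost 11, value 71
Minimum cost: 7 $.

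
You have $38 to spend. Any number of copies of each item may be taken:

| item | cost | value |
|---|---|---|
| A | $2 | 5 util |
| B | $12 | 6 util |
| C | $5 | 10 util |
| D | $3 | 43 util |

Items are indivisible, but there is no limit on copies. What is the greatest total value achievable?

Best value-per-unit is D at 43/3; filling with it alone gives 12×43 = 516.
Optimal mix: 1×A + 12×D → cost 38, value 521.

521 util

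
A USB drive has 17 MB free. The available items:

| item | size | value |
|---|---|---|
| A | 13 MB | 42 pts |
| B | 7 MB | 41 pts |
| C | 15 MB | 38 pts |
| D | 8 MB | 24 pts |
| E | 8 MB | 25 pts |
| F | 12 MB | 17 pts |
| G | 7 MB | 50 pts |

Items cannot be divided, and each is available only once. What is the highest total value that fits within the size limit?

Check high-value combinations within 17 MB:
- B+G: size 7+7=14, value 41+50=91
- E+G: size 8+7=15, value 25+50=75
- D+G: size 8+7=15, value 24+50=74
- B+E: size 7+8=15, value 41+25=66
Best: 91 pts.

91 pts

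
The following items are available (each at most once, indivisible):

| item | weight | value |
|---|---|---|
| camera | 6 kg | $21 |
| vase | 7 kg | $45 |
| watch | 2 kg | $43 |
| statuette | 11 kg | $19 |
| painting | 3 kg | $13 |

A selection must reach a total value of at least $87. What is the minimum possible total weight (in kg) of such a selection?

9

Subsets with value ≥ 87, sorted by total weight:
- vase+watch: weight 9, value 88
- vase+watch+painting: weight 12, value 101
- camera+vase+watch: weight 15, value 109
- camera+vase+watch+painting: weight 18, value 122
Minimum weight: 9 kg.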